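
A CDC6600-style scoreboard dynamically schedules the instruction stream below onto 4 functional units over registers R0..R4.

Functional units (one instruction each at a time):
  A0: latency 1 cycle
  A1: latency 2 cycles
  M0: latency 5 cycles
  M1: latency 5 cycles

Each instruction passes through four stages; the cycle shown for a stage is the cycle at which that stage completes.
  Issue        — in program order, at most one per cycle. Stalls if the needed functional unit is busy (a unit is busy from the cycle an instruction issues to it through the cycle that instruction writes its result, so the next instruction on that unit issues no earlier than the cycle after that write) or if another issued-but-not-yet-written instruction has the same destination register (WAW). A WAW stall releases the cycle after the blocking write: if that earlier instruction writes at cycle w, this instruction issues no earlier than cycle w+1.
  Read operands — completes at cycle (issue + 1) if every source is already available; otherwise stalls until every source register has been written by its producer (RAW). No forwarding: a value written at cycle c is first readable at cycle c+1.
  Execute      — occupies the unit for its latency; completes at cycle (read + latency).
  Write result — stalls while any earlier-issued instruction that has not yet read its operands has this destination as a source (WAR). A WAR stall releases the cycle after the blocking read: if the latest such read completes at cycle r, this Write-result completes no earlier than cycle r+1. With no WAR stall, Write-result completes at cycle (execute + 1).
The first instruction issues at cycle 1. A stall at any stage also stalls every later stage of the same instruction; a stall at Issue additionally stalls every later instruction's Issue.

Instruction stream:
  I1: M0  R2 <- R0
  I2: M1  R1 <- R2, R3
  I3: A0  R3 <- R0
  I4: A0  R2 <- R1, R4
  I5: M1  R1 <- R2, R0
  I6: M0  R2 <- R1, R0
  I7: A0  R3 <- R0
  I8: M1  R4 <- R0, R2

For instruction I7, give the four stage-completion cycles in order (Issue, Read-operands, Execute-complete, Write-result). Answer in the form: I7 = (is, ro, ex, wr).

  I1 | 1 | 2 | 7 | 8
  I2 | 2 | 9 | 14 | 15   RAW R2: wait I1 write@8
  I3 | 3 | 4 | 5 | 10   WAR R3: wait I2 read@9
  I4 | 11 | 16 | 17 | 18   struct: A0 busy until I3 writes@10 · RAW R1: wait I2 write@15
  I5 | 16 | 19 | 24 | 25   struct: M1 busy until I2 writes@15 · RAW R2: wait I4 write@18
  I6 | 19 | 26 | 31 | 32   WAW R2: wait I4 write@18 · RAW R1: wait I5 write@25
  I7 | 20 | 21 | 22 | 23
  I8 | 26 | 33 | 38 | 39   struct: M1 busy until I5 writes@25 · RAW R2: wait I6 write@32

I7 = (20, 21, 22, 23)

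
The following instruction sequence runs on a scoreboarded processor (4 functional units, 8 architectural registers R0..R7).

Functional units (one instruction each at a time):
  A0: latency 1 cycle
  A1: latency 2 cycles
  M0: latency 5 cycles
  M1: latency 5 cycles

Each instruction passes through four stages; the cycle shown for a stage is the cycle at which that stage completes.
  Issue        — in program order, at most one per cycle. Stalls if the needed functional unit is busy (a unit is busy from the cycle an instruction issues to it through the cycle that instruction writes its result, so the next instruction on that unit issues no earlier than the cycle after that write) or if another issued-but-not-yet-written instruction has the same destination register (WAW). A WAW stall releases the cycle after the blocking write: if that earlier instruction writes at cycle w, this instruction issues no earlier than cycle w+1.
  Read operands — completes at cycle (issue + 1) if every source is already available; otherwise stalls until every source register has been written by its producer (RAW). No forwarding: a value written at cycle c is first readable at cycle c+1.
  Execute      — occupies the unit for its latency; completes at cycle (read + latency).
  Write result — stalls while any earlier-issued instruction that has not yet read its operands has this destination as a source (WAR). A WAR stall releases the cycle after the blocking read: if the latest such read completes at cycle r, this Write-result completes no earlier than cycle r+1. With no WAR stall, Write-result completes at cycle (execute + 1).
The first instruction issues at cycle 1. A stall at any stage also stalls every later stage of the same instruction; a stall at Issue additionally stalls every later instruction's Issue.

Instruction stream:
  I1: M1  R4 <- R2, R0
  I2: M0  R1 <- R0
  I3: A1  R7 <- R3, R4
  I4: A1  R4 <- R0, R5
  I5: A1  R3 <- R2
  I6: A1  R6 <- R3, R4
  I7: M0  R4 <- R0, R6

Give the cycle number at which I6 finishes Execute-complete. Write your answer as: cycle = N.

cycle = 26

cycle 1: I1 issues→M1
cycle 2: I1 reads; I2 issues→M0
cycle 3: I2 reads; I3 issues→A1
cycle 7: I1 exec-done
cycle 8: I1 writes R4; I2 exec-done
cycle 9: I2 writes R1; I3 reads
cycle 11: I3 exec-done
cycle 12: I3 writes R7
cycle 13: I4 issues→A1
cycle 14: I4 reads
cycle 16: I4 exec-done
cycle 17: I4 writes R4
cycle 18: I5 issues→A1
cycle 19: I5 reads
cycle 21: I5 exec-done
cycle 22: I5 writes R3
cycle 23: I6 issues→A1
cycle 24: I6 reads; I7 issues→M0
cycle 26: I6 exec-done
cycle 27: I6 writes R6
cycle 28: I7 reads
cycle 33: I7 exec-done
cycle 34: I7 writes R4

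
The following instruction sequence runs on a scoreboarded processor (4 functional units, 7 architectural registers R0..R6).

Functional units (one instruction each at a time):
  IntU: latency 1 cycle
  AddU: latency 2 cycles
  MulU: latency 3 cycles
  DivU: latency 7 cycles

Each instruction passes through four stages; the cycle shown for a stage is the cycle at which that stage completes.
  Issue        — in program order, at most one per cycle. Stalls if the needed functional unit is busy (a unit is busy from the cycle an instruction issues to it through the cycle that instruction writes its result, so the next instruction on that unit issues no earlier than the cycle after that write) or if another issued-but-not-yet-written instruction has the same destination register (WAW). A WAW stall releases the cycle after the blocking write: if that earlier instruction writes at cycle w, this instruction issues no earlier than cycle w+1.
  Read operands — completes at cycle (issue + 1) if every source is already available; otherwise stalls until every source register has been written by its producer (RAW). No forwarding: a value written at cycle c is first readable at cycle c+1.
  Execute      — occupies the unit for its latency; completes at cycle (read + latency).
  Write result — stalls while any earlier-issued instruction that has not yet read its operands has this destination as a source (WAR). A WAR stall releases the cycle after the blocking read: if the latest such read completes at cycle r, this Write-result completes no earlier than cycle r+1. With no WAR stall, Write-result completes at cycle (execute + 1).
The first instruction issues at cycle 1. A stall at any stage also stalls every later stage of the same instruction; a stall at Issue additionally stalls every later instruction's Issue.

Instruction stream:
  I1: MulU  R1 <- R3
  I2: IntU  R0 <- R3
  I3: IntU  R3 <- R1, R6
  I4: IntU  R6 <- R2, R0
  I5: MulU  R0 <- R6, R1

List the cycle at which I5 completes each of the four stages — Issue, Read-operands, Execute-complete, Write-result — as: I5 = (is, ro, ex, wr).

c1: issue I1 (MulU)
c2: I1 read-ops, issue I2 (IntU)
c3: I2 read-ops
c4: I2 finished on IntU
c5: I1 finished on MulU, I2→R0
c6: I1→R1, issue I3 (IntU)
c7: I3 read-ops
c8: I3 finished on IntU
c9: I3→R3
c10: issue I4 (IntU)
c11: I4 read-ops, issue I5 (MulU)
c12: I4 finished on IntU
c13: I4→R6
c14: I5 read-ops
c17: I5 finished on MulU
c18: I5→R0

I5 = (11, 14, 17, 18)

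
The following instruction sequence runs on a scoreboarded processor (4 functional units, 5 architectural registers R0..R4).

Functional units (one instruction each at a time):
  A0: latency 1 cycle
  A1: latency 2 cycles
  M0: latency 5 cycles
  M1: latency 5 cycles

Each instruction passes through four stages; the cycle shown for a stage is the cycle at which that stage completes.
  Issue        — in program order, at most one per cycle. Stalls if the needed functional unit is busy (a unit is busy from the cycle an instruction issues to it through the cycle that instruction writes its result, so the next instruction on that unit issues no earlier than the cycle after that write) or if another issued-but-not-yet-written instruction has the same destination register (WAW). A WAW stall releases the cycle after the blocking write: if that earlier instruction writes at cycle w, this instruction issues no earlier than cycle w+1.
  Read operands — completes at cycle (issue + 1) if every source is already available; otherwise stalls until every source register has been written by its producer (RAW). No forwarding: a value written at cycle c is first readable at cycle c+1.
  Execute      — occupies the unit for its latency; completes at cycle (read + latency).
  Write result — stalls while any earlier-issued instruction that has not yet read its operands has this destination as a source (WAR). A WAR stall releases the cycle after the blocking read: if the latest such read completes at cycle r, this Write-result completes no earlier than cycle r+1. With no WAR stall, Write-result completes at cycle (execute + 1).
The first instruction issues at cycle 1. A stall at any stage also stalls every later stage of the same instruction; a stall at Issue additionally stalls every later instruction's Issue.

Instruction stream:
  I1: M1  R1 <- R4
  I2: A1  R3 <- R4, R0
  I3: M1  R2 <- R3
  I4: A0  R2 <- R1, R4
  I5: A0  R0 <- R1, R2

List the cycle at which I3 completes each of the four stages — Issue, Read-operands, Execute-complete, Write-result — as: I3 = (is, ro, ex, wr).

I3 = (9, 10, 15, 16)

c1: I1 issues→M1
c2: I1 reads · I2 issues→A1
c3: I2 reads
c5: I2 exec-done
c6: I2 writes R3
c7: I1 exec-done
c8: I1 writes R1
c9: I3 issues→M1
c10: I3 reads
c15: I3 exec-done
c16: I3 writes R2
c17: I4 issues→A0
c18: I4 reads
c19: I4 exec-done
c20: I4 writes R2
c21: I5 issues→A0
c22: I5 reads
c23: I5 exec-done
c24: I5 writes R0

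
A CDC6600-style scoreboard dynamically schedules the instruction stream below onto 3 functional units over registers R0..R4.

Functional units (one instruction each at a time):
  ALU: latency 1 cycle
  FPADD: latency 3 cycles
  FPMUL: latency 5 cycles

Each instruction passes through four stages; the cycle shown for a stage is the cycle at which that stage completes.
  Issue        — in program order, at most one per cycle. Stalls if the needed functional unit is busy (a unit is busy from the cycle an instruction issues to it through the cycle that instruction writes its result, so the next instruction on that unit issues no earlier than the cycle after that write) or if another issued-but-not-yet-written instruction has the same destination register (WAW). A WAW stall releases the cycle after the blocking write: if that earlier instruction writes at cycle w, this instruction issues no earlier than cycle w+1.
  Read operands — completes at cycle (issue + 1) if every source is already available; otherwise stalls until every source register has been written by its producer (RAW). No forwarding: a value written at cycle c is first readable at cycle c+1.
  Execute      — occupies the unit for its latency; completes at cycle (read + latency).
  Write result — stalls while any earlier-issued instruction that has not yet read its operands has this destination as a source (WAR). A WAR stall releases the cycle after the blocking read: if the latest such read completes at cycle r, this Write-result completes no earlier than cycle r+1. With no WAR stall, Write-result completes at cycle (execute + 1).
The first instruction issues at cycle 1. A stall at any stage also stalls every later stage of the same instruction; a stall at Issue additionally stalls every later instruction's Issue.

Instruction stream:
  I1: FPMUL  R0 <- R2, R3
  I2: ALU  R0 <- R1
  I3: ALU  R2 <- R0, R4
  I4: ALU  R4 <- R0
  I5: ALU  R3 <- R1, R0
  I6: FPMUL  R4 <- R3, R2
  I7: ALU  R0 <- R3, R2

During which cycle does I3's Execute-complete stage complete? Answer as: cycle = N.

cycle = 15

cycle 1: I1 issues→FPMUL
cycle 2: I1 reads
cycle 7: I1 exec-done
cycle 8: I1 writes R0
cycle 9: I2 issues→ALU
cycle 10: I2 reads
cycle 11: I2 exec-done
cycle 12: I2 writes R0
cycle 13: I3 issues→ALU
cycle 14: I3 reads
cycle 15: I3 exec-done
cycle 16: I3 writes R2
cycle 17: I4 issues→ALU
cycle 18: I4 reads
cycle 19: I4 exec-done
cycle 20: I4 writes R4
cycle 21: I5 issues→ALU
cycle 22: I5 reads · I6 issues→FPMUL
cycle 23: I5 exec-done
cycle 24: I5 writes R3
cycle 25: I6 reads · I7 issues→ALU
cycle 26: I7 reads
cycle 27: I7 exec-done
cycle 28: I7 writes R0
cycle 30: I6 exec-done
cycle 31: I6 writes R4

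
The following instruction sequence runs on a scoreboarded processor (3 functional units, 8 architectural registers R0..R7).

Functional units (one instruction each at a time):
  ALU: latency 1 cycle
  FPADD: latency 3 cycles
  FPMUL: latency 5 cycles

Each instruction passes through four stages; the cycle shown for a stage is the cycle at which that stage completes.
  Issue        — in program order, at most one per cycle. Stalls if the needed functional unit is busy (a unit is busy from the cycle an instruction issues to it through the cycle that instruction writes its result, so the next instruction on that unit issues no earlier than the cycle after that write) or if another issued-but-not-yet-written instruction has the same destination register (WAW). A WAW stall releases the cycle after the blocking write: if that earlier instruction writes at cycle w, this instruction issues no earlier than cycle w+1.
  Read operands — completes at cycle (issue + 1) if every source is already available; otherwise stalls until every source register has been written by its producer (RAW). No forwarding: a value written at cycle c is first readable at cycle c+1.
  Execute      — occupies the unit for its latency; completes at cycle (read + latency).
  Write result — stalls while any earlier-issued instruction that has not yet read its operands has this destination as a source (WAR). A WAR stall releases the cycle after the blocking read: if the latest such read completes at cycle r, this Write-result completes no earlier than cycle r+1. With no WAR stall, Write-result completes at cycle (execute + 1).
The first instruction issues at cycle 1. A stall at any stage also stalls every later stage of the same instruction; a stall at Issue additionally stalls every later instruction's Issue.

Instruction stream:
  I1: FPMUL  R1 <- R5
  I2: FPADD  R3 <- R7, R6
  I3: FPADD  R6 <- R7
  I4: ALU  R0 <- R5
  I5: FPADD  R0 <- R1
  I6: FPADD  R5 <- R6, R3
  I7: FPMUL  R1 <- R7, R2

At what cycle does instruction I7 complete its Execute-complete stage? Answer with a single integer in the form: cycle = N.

cycle 1: I1 dispatched to FPMUL
cycle 2: I1 operands ready; I2 dispatched to FPADD
cycle 3: I2 operands ready
cycle 6: I2 complete
cycle 7: I1 complete; R3←I2
cycle 8: R1←I1; I3 dispatched to FPADD
cycle 9: I3 operands ready; I4 dispatched to ALU
cycle 10: I4 operands ready
cycle 11: I4 complete
cycle 12: I3 complete; R0←I4
cycle 13: R6←I3
cycle 14: I5 dispatched to FPADD
cycle 15: I5 operands ready
cycle 18: I5 complete
cycle 19: R0←I5
cycle 20: I6 dispatched to FPADD
cycle 21: I6 operands ready; I7 dispatched to FPMUL
cycle 22: I7 operands ready
cycle 24: I6 complete
cycle 25: R5←I6
cycle 27: I7 complete
cycle 28: R1←I7

cycle = 27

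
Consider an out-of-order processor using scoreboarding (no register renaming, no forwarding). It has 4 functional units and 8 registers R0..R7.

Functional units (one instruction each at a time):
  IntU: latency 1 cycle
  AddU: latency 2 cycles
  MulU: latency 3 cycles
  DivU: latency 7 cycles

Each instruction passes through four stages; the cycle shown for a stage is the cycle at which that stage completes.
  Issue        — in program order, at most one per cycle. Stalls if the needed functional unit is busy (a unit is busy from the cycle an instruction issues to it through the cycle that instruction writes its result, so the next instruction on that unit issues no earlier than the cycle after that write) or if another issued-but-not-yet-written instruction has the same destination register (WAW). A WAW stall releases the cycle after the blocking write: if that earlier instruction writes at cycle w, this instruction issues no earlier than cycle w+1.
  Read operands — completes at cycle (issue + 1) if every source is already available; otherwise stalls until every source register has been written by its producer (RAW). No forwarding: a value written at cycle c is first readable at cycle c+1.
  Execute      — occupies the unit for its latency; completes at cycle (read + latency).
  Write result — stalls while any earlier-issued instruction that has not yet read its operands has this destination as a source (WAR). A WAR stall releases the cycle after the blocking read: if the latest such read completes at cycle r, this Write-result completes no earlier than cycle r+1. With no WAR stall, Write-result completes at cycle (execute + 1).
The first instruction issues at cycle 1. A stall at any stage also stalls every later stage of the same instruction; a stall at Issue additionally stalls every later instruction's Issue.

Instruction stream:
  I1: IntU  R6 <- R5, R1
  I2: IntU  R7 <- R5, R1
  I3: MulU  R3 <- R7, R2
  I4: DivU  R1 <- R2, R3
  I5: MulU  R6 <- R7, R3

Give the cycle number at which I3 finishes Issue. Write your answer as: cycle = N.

cycle = 6

[1] I1→IntU
[2] I1 RO
[3] I1 EX
[4] I1 WR R6
[5] I2→IntU
[6] I2 RO · I3→MulU
[7] I2 EX · I4→DivU
[8] I2 WR R7
[9] I3 RO
[12] I3 EX
[13] I3 WR R3
[14] I4 RO · I5→MulU
[15] I5 RO
[18] I5 EX
[19] I5 WR R6
[21] I4 EX
[22] I4 WR R1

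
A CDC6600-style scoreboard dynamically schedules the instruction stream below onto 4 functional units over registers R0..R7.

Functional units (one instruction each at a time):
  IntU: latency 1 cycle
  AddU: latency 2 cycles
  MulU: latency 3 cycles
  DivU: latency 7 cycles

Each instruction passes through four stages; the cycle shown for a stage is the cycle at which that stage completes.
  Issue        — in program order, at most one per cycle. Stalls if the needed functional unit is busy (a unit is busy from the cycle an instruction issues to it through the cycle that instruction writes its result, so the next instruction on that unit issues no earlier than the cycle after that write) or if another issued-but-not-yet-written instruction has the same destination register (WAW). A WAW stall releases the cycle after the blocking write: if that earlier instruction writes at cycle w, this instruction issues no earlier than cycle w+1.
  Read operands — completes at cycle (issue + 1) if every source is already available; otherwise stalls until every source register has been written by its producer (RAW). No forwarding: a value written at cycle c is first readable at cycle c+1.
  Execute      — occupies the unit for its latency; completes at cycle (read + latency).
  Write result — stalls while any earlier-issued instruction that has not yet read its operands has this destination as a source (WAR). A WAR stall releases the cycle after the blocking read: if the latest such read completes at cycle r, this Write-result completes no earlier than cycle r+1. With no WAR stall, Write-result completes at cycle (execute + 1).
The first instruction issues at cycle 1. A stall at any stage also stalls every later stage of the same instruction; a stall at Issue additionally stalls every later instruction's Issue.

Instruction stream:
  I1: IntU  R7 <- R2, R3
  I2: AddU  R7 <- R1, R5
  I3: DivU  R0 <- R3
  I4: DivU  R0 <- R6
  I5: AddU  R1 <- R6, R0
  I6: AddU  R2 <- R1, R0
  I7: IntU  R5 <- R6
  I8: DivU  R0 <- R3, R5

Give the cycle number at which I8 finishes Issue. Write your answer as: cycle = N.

cycle = 32

c1: I1 issues→IntU
c2: I1 reads
c3: I1 exec-done
c4: I1 writes R7
c5: I2 issues→AddU
c6: I2 reads · I3 issues→DivU
c7: I3 reads
c8: I2 exec-done
c9: I2 writes R7
c14: I3 exec-done
c15: I3 writes R0
c16: I4 issues→DivU
c17: I4 reads · I5 issues→AddU
c24: I4 exec-done
c25: I4 writes R0
c26: I5 reads
c28: I5 exec-done
c29: I5 writes R1
c30: I6 issues→AddU
c31: I6 reads · I7 issues→IntU
c32: I7 reads · I8 issues→DivU
c33: I6 exec-done · I7 exec-done
c34: I6 writes R2 · I7 writes R5
c35: I8 reads
c42: I8 exec-done
c43: I8 writes R0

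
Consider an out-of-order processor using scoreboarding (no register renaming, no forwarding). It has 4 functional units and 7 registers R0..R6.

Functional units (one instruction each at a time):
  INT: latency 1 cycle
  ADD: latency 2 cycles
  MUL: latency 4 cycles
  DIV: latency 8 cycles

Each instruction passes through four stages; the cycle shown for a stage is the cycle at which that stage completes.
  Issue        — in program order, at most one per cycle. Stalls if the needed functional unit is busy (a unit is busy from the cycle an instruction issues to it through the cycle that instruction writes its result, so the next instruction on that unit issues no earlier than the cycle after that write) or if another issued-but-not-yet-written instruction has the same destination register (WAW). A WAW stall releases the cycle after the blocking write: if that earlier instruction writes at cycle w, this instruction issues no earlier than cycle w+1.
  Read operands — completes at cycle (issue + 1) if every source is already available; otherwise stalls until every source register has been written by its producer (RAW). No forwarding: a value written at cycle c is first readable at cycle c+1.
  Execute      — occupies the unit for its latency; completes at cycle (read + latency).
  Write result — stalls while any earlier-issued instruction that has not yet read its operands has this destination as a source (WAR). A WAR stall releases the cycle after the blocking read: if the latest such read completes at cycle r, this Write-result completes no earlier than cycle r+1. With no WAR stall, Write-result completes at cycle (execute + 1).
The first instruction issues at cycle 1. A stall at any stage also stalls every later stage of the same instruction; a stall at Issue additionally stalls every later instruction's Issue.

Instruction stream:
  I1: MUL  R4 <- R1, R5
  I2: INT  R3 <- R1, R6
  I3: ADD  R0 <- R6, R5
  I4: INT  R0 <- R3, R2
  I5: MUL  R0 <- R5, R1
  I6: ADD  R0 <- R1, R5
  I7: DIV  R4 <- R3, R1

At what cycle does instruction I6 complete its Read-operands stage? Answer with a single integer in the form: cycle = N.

cycle = 20

c1: I1→MUL
c2: I1 RO, I2→INT
c3: I2 RO, I3→ADD
c4: I2 EX, I3 RO
c5: I2 WR R3
c6: I1 EX, I3 EX
c7: I1 WR R4, I3 WR R0
c8: I4→INT
c9: I4 RO
c10: I4 EX
c11: I4 WR R0
c12: I5→MUL
c13: I5 RO
c17: I5 EX
c18: I5 WR R0
c19: I6→ADD
c20: I6 RO, I7→DIV
c21: I7 RO
c22: I6 EX
c23: I6 WR R0
c29: I7 EX
c30: I7 WR R4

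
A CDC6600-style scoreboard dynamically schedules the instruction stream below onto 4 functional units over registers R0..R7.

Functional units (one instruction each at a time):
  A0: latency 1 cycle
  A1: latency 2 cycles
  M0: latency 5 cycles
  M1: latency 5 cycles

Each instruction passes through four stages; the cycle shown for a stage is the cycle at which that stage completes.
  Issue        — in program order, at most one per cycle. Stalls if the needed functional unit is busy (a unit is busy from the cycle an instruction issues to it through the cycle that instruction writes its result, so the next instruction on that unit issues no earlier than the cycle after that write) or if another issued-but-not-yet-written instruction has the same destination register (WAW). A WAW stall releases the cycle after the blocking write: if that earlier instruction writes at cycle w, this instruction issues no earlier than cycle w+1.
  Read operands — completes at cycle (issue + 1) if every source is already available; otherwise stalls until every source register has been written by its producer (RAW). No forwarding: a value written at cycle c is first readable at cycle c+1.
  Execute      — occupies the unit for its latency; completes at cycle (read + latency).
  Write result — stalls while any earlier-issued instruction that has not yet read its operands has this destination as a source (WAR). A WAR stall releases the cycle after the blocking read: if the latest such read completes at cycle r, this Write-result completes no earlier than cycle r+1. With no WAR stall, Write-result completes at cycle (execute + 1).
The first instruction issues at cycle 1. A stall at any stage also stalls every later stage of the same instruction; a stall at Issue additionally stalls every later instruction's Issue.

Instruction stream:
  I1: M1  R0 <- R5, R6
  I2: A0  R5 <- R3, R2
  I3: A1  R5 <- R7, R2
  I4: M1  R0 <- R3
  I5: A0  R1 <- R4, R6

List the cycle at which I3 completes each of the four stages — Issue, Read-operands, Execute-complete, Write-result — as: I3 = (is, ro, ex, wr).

  I1 | 1 | 2 | 7 | 8
  I2 | 2 | 3 | 4 | 5
  I3 | 6 | 7 | 9 | 10   WAW R5: wait I2 write@5
  I4 | 9 | 10 | 15 | 16   struct: M1 busy until I1 writes@8
  I5 | 10 | 11 | 12 | 13

I3 = (6, 7, 9, 10)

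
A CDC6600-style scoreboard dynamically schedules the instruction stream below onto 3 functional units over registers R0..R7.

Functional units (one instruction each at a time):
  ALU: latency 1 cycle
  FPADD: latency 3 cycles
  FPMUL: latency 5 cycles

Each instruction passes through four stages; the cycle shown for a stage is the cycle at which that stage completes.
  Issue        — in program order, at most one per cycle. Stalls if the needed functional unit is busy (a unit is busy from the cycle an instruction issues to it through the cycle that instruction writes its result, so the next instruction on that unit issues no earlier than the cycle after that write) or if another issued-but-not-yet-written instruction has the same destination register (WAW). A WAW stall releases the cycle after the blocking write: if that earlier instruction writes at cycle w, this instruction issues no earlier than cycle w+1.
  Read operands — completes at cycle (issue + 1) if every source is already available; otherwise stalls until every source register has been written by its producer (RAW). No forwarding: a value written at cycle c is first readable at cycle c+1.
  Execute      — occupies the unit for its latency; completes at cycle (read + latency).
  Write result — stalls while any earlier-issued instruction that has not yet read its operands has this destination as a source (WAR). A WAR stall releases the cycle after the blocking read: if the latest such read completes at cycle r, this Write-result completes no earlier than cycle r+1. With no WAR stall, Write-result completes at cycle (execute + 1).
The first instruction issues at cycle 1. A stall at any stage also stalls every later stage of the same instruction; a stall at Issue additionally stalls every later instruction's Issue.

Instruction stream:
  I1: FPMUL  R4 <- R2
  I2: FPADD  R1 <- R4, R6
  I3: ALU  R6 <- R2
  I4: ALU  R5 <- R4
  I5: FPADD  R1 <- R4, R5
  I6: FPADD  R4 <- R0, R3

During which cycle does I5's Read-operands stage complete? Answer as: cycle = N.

cycle = 15

I1: IS=1 RO=2 EX=7 WR=8
I2: IS=2 RO=9 EX=12 WR=13  [RAW R4: wait I1 write@8]
I3: IS=3 RO=4 EX=5 WR=10  [WAR R6: wait I2 read@9]
I4: IS=11 RO=12 EX=13 WR=14  [struct: ALU busy until I3 writes@10]
I5: IS=14 RO=15 EX=18 WR=19  [struct: FPADD busy until I2 writes@13]
I6: IS=20 RO=21 EX=24 WR=25  [struct: FPADD busy until I5 writes@19]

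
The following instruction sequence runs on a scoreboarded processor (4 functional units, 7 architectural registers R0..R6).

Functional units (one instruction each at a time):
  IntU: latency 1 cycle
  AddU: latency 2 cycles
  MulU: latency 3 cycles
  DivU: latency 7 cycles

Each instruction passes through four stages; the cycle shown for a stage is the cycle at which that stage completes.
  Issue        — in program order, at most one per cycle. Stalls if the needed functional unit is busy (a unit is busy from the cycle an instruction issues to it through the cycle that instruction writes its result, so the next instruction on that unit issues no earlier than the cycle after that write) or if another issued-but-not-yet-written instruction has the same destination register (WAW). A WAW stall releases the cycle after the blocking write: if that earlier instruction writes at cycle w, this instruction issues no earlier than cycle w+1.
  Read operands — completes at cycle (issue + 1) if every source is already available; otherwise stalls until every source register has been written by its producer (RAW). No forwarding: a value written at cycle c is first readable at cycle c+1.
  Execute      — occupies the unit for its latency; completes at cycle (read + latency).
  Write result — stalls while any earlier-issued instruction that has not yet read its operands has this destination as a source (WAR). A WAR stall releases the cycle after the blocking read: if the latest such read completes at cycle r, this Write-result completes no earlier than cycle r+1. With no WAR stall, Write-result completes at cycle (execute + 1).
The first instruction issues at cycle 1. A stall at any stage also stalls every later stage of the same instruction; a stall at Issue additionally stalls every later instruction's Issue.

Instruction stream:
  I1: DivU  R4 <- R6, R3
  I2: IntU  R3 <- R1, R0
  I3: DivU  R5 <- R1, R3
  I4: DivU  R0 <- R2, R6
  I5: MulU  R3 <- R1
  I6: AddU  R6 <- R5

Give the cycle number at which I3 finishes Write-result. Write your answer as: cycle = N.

I1  is:1  ro:2  ex:9  wr:10
I2  is:2  ro:3  ex:4  wr:5
I3  is:11  ro:12  ex:19  wr:20  — struct: DivU busy until I1 writes@10
I4  is:21  ro:22  ex:29  wr:30  — struct: DivU busy until I3 writes@20
I5  is:22  ro:23  ex:26  wr:27
I6  is:23  ro:24  ex:26  wr:27

cycle = 20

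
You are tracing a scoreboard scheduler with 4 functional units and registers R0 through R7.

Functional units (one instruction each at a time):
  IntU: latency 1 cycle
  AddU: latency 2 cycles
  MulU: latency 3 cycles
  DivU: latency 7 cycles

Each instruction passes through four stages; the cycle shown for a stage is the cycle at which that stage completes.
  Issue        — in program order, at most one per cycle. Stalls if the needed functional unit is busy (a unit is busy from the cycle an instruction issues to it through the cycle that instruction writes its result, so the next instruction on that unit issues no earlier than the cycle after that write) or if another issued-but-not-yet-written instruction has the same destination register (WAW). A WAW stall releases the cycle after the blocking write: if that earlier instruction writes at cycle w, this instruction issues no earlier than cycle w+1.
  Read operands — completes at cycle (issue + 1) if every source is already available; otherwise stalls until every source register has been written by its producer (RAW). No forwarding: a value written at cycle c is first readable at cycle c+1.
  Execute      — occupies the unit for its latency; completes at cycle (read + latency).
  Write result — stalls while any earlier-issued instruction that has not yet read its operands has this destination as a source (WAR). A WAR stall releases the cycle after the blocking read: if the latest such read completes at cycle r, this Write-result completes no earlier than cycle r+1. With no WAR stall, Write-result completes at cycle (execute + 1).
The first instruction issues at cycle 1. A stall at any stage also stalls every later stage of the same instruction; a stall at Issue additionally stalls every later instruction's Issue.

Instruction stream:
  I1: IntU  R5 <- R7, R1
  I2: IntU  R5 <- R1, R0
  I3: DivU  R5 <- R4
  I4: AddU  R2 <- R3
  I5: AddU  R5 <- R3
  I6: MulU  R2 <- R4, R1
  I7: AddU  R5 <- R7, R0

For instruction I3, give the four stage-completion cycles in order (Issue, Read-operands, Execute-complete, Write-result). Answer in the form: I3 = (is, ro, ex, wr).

I1: IS=1 RO=2 EX=3 WR=4
I2: IS=5 RO=6 EX=7 WR=8  [struct: IntU busy until I1 writes@4]
I3: IS=9 RO=10 EX=17 WR=18  [WAW R5: wait I2 write@8]
I4: IS=10 RO=11 EX=13 WR=14
I5: IS=19 RO=20 EX=22 WR=23  [WAW R5: wait I3 write@18]
I6: IS=20 RO=21 EX=24 WR=25
I7: IS=24 RO=25 EX=27 WR=28  [struct: AddU busy until I5 writes@23]

I3 = (9, 10, 17, 18)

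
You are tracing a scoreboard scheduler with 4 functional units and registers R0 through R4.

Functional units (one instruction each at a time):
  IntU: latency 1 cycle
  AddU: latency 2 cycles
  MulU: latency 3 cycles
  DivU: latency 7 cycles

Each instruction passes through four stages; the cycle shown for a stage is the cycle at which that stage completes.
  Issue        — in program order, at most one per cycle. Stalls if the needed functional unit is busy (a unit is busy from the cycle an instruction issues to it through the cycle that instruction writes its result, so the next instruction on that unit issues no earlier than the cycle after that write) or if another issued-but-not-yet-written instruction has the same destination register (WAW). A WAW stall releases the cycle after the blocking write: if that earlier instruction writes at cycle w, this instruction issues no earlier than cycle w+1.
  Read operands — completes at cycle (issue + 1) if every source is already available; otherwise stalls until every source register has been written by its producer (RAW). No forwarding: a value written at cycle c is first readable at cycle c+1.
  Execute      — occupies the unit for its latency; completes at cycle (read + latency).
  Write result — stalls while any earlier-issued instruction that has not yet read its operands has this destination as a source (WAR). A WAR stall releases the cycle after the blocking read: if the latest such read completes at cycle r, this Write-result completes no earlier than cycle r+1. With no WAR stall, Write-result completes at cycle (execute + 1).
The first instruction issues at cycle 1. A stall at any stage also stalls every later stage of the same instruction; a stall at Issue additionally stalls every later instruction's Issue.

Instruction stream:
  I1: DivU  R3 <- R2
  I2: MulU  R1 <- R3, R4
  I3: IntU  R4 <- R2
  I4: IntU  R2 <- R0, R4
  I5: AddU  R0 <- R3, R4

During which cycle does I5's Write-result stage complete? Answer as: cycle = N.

I1  is:1  ro:2  ex:9  wr:10
I2  is:2  ro:11  ex:14  wr:15  — RAW R3: wait I1 write@10
I3  is:3  ro:4  ex:5  wr:12  — WAR R4: wait I2 read@11
I4  is:13  ro:14  ex:15  wr:16  — struct: IntU busy until I3 writes@12
I5  is:14  ro:15  ex:17  wr:18

cycle = 18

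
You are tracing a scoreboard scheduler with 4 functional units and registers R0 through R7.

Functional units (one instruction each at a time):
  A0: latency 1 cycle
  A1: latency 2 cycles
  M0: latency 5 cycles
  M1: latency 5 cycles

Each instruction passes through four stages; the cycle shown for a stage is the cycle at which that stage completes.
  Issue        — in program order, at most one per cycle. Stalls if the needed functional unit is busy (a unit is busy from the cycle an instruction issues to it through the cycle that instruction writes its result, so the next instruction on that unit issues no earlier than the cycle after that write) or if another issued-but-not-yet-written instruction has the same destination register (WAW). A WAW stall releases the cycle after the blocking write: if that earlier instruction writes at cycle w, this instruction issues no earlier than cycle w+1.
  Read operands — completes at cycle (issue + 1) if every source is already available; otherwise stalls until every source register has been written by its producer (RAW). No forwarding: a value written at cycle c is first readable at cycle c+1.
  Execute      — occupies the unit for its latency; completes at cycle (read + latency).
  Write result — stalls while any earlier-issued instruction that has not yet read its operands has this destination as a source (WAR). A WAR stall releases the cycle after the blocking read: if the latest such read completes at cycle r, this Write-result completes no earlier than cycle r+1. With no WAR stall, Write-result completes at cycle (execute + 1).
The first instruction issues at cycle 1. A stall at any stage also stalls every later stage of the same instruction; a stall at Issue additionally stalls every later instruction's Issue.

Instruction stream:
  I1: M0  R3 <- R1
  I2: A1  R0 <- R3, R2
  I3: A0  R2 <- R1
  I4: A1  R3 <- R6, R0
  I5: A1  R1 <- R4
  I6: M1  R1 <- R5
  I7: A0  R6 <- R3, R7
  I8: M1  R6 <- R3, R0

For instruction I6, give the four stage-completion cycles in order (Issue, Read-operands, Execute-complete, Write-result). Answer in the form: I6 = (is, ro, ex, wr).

I1 -> (1, 2, 7, 8)
I2 -> (2, 9, 11, 12)  // RAW R3: wait I1 write@8
I3 -> (3, 4, 5, 10)  // WAR R2: wait I2 read@9
I4 -> (13, 14, 16, 17)  // struct: A1 busy until I2 writes@12
I5 -> (18, 19, 21, 22)  // struct: A1 busy until I4 writes@17
I6 -> (23, 24, 29, 30)  // WAW R1: wait I5 write@22
I7 -> (24, 25, 26, 27)
I8 -> (31, 32, 37, 38)  // struct: M1 busy until I6 writes@30

I6 = (23, 24, 29, 30)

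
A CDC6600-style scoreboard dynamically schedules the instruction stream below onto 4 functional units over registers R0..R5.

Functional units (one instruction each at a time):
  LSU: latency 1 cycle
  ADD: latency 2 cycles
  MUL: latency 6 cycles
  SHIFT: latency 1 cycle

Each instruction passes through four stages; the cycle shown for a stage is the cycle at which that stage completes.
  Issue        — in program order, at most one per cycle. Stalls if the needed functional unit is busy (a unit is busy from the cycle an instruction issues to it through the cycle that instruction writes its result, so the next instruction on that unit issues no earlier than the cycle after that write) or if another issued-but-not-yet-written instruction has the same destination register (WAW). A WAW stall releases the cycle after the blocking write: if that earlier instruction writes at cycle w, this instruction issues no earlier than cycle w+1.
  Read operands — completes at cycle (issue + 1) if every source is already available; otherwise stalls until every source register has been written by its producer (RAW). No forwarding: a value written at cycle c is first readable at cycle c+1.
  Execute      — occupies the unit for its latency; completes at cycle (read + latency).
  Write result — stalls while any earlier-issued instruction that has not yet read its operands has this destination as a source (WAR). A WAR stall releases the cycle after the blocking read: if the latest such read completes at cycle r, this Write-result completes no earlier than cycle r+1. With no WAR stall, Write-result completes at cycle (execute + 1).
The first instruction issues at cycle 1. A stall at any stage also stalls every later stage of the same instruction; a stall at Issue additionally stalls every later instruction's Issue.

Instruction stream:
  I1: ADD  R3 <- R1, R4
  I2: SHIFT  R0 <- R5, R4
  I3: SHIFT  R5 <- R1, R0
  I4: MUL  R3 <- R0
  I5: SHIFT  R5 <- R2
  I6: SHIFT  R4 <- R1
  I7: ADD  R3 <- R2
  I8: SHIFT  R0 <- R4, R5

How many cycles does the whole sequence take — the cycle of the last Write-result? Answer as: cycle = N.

I1 -> (1, 2, 4, 5)
I2 -> (2, 3, 4, 5)
I3 -> (6, 7, 8, 9)  // struct: SHIFT busy until I2 writes@5
I4 -> (7, 8, 14, 15)
I5 -> (10, 11, 12, 13)  // struct: SHIFT busy until I3 writes@9
I6 -> (14, 15, 16, 17)  // struct: SHIFT busy until I5 writes@13
I7 -> (16, 17, 19, 20)  // WAW R3: wait I4 write@15
I8 -> (18, 19, 20, 21)  // struct: SHIFT busy until I6 writes@17

cycle = 21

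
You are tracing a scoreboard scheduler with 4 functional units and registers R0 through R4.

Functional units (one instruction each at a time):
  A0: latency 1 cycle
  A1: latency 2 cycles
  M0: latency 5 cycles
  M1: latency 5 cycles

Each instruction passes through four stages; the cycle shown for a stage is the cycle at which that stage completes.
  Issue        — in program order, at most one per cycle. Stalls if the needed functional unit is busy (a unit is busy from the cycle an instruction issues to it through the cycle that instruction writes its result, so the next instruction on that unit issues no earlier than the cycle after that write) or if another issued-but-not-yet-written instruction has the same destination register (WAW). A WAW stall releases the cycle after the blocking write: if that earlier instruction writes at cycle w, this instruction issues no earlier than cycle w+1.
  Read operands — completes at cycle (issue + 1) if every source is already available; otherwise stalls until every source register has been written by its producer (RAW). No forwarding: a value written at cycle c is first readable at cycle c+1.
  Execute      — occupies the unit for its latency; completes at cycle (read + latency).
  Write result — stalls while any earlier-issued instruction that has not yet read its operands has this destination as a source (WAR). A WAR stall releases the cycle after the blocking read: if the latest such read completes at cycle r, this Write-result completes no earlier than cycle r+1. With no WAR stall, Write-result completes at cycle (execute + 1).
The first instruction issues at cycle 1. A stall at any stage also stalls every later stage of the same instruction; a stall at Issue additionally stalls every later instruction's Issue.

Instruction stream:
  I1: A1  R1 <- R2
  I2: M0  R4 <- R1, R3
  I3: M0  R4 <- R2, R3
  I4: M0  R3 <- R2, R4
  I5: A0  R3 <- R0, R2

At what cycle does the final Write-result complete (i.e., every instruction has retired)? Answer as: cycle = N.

cycle = 32

I1 -> (1, 2, 4, 5)
I2 -> (2, 6, 11, 12)  // RAW R1: wait I1 write@5
I3 -> (13, 14, 19, 20)  // struct: M0 busy until I2 writes@12
I4 -> (21, 22, 27, 28)  // struct: M0 busy until I3 writes@20
I5 -> (29, 30, 31, 32)  // WAW R3: wait I4 write@28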